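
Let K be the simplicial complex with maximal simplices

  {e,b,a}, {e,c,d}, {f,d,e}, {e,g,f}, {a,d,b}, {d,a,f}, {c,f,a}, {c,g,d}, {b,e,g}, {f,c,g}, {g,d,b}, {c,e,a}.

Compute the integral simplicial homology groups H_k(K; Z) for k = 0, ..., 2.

H_0 = Z,  H_1 = Z_2,  H_2 = 0.

Order the vertices as a < b < c < d < e < f < g. Listing each simplex with vertices in this order, K has dimension 2 with simplices:

  0-simplices (7): a, b, c, d, e, f, g
  1-simplices (18): ab, ac, ad, ae, af, bd, be, bg, cd, ce, cf, cg, de, df, dg, ef, eg, fg
  2-simplices (12): abd, abe, ace, acf, adf, bdg, beg, cde, cdg, cfg, def, efg

Hence C_0 ≅ Z^7, C_1 ≅ Z^18, C_2 ≅ Z^12.

∂_1: C_1 → C_0 sends each edge [p,q] (with p < q) to q − p.
The 7×18 boundary matrix has rank 6 and Smith normal form diag(1,1,1,1,1,1).

The boundary map ∂_2: C_2 → C_1 acts by ∂[p,q,r] = [q,r] − [p,r] + [p,q]. For instance
  ∂cde = de − ce + cd,
  ∂bdg = dg − bg + bd.
The resulting 18×12 matrix has rank 12, and its Smith normal form has invariant factors (1,1,1,1,1,1,1,1,1,1,1,2).

From H_k ≅ ker(∂_k) / im(∂_{k+1}) we obtain:

  H_0: rank C_0 − rank ∂_1 = 7 − 6 = 1, and the invariant factors of ∂_1 are all 1, so H_0 ≅ Z.
  H_1: rank ker ∂_1 − rank ∂_2 = (18 − 6) − 12 = 0, and ∂_2 has invariant factor 2 > 1, so H_1 ≅ Z_2.
  H_2: rank ker ∂_2 − rank ∂_3 = (12 − 12) − 0 = 0, and there is no ∂_3, so H_2 ≅ 0.

(K is a triangulation of the real projective plane RP^2.)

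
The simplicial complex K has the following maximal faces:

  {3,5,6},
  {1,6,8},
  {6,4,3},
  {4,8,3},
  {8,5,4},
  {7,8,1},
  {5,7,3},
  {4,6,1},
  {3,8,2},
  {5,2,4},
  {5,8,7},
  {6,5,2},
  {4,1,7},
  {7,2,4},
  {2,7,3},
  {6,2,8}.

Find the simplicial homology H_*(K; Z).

H_0 = Z,  H_1 = Z^2,  H_2 = Z.

We work with the vertex ordering 1 < 2 < 3 < 4 < 5 < 6 < 7 < 8. The simplices of K, each written with vertices in increasing order, are:

  0-simplices (8): [1], [2], [3], [4], [5], [6], [7], [8]
  1-simplices (24): (24 of them)
  2-simplices (16): [1,4,6], [1,4,7], [1,6,8], [1,7,8], [2,3,7], [2,3,8], [2,4,5], [2,4,7], [2,5,6], [2,6,8], [3,4,6], [3,4,8], [3,5,6], [3,5,7], [4,5,8], [5,7,8]

so the chain groups are C_0 ≅ Z^8, C_1 ≅ Z^24, C_2 ≅ Z^16.

The boundary map ∂_1: C_1 → C_0 is given by ∂[p,q] = [q] − [p].
The 8×24 boundary matrix has rank 7 and Smith normal form diag(1,1,1,1,1,1,1).

∂_2: C_2 → C_1 sends each 2-simplex [p,q,r] to [q,r] − [p,r] + [p,q]. For instance
  ∂[4,5,8] = [5,8] − [4,8] + [4,5],
  ∂[3,4,6] = [4,6] − [3,6] + [3,4].
The resulting 24×16 matrix has rank 15, and its Smith normal form has invariant factors (1,1,1,1,1,1,1,1,1,1,1,1,1,1,1).

From H_k ≅ ker(∂_k) / im(∂_{k+1}) we obtain:

  H_0: rank C_0 − rank ∂_1 = 8 − 7 = 1, and the invariant factors of ∂_1 are all 1, so H_0 = Z.
  H_1: rank ker ∂_1 − rank ∂_2 = (24 − 7) − 15 = 2, and the invariant factors of ∂_2 are all 1, so H_1 = Z^2.
  H_2: rank ker ∂_2 − rank ∂_3 = (16 − 15) − 0 = 1, and there is no ∂_3, so H_2 = Z.

(K is a triangulation of the torus T^2.)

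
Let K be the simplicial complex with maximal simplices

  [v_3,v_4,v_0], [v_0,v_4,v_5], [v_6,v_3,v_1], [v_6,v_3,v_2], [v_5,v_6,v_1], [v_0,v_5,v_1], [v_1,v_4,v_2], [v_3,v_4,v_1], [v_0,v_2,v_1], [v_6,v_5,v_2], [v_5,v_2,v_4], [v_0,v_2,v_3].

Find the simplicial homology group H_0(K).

Order the vertices as v_0 < v_1 < v_2 < v_3 < v_4 < v_5 < v_6. Listing each simplex with vertices in this order, K has dimension 2 with simplices:

  0-simplices (7): [v_0], [v_1], [v_2], [v_3], [v_4], [v_5], [v_6]
  1-simplices (18): (18 of them)
  2-simplices (12): (12 of them)

Hence C_0 ≅ Z^7, C_1 ≅ Z^18, C_2 ≅ Z^12.

Boundary ∂_1: C_1 → C_0 is given by ∂[p,q] = [q] − [p].
The resulting 7×18 matrix has rank 6, and its Smith normal form has invariant factors (1,1,1,1,1,1).

∂_2: C_2 → C_1 acts by ∂[p,q,r] = [q,r] − [p,r] + [p,q]. For instance
  ∂[v_2,v_5,v_6] = [v_5,v_6] − [v_2,v_6] + [v_2,v_5],
  ∂[v_2,v_4,v_5] = [v_4,v_5] − [v_2,v_5] + [v_2,v_4].
This gives a 18×12 integer matrix of rank 12; reducing to Smith normal form yields diagonal entries (1,1,1,1,1,1,1,1,1,1,1,2).

Computing H_k = (kernel of ∂_k) / (image of ∂_{k+1}):

  H_0: rank C_0 − rank ∂_1 = 7 − 6 = 1, and the invariant factors of ∂_1 are all 1, so H_0 = Z.

H_0 ≅ Z.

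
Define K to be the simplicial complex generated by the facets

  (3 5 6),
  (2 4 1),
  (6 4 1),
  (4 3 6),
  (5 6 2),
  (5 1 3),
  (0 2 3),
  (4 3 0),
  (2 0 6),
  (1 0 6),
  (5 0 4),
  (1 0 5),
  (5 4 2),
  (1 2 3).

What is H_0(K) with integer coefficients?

H_0 = Z.

K has 7 vertices, 21 edges, 14 triangles.
rank ∂_0 = 0, rank ∂_1 = 6 ⇒ b_0 = 7 − 0 − 6 = 1; all invariant factors of ∂_1 are 1 so no torsion. So H_0 ≅ Z.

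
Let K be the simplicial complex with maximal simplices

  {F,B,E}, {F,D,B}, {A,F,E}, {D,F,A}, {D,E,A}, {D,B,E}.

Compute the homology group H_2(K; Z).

H_2 ≅ Z.

Order the vertices as A < B < D < E < F. Listing each simplex with vertices in this order, K has dimension 2 with simplices:

  0-simplices (5): A, B, D, E, F
  1-simplices (9): AD, AE, AF, BD, BE, BF, DE, DF, EF
  2-simplices (6): ADE, ADF, AEF, BDE, BDF, BEF

giving chain groups C_0 ≅ Z^5, C_1 ≅ Z^9, C_2 ≅ Z^6.

Boundary ∂_1: C_1 → C_0 sends each edge [p,q] (with p < q) to q − p.
As a 5×9 matrix over Z this has rank 4, with invariant factors (1,1,1,1).

∂_2: C_2 → C_1 maps a triangle to the signed sum of its edges. For instance
  ∂BDF = DF − BF + BD,
  ∂BEF = EF − BF + BE.
The resulting 9×6 matrix has rank 5, and its Smith normal form has invariant factors (1,1,1,1,1).

Now H_k = ker ∂_k / im ∂_{k+1}, so:

  H_2: rank ker ∂_2 − rank ∂_3 = (6 − 5) − 0 = 1, and there is no ∂_3, so H_2 = Z.

(K is a triangulation of the 2-sphere S^2.)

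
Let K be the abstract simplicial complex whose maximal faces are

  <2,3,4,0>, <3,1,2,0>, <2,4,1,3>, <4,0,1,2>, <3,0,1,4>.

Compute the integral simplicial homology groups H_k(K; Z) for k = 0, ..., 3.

Take the total order 0 < 1 < 2 < 3 < 4 on the vertex set. Then K (dimension 3) consists of the simplices:

  0-simplices (5): [0], [1], [2], [3], [4]
  1-simplices (10): [0,1], [0,2], [0,3], [0,4], [1,2], [1,3], [1,4], [2,3], [2,4], [3,4]
  2-simplices (10): [0,1,2], [0,1,3], [0,1,4], [0,2,3], [0,2,4], [0,3,4], [1,2,3], [1,2,4], [1,3,4], [2,3,4]
  3-simplices (5): [0,1,2,3], [0,1,2,4], [0,1,3,4], [0,2,3,4], [1,2,3,4]

so the chain groups are C_0 ≅ Z^5, C_1 ≅ Z^10, C_2 ≅ Z^10, C_3 ≅ Z^5.

The boundary map ∂_1: C_1 → C_0 sends each edge [p,q] (with p < q) to q − p. For instance
  ∂[3,4] = [4] − [3].
As a 5×10 matrix over Z this has rank 4, with invariant factors (1,1,1,1).

∂_2: C_2 → C_1 acts by ∂[p,q,r] = [q,r] − [p,r] + [p,q]. For instance
  ∂[0,2,4] = [2,4] − [0,4] + [0,2],
  ∂[0,2,3] = [2,3] − [0,3] + [0,2].
This gives a 10×10 integer matrix of rank 6; reducing to Smith normal form yields diagonal entries (1,1,1,1,1,1).

Boundary ∂_3: C_3 → C_2 sends each 3-simplex σ to the alternating sum Σ_i (−1)^i (σ with its i-th vertex removed). For instance
  ∂[0,2,3,4] = [2,3,4] − [0,3,4] + [0,2,4] − [0,2,3],
  ∂[0,1,2,4] = [1,2,4] − [0,2,4] + [0,1,4] − [0,1,2].
The 10×5 boundary matrix has rank 4 and Smith normal form diag(1,1,1,1).

Reading off H_k = ker ∂_k / im ∂_{k+1}:

  H_0: rank C_0 − rank ∂_1 = 5 − 4 = 1, and the invariant factors of ∂_1 are all 1, so H_0 ≅ Z.
  H_1: rank ker ∂_1 − rank ∂_2 = (10 − 4) − 6 = 0, and the invariant factors of ∂_2 are all 1, so H_1 ≅ 0.
  H_2: rank ker ∂_2 − rank ∂_3 = (10 − 6) − 4 = 0, and the invariant factors of ∂_3 are all 1, so H_2 ≅ 0.
  H_3: rank ker ∂_3 − rank ∂_4 = (5 − 4) − 0 = 1, and there is no ∂_4, so H_3 ≅ Z.

(K is a triangulation of the 3-sphere S^3.)

H_0 ≅ Z,  H_1 = 0,  H_2 = 0,  H_3 ≅ Z.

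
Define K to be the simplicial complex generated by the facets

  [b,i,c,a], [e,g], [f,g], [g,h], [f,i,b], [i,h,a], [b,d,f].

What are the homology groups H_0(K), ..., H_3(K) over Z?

Fix the vertex order a < b < c < d < e < f < g < h < i and write every simplex with vertices in increasing order. Then dim K = 3 and the simplices of K are:

  0-simplices (9): a, b, c, d, e, f, g, h, i
  1-simplices (15): ab, ac, ah, ai, bc, bd, bf, bi, ci, df, eg, fg, fi, gh, hi
  2-simplices (7): abc, abi, aci, ahi, bci, bdf, bfi
  3-simplices (1): abci

Hence C_0 ≅ Z^9, C_1 ≅ Z^15, C_2 ≅ Z^7, C_3 ≅ Z^1.

∂_1: C_1 → C_0 maps an edge to its endpoints' difference, ∂[p,q] = q − p.
This gives a 9×15 integer matrix of rank 8; reducing to Smith normal form yields diagonal entries (1,1,1,1,1,1,1,1).

Boundary ∂_2: C_2 → C_1 sends each 2-simplex [p,q,r] to [q,r] − [p,r] + [p,q]. For instance
  ∂bdf = df − bf + bd,
  ∂abc = bc − ac + ab.
As a 15×7 matrix over Z this has rank 6, with invariant factors (1,1,1,1,1,1).

Boundary ∂_3: C_3 → C_2 sends each 3-simplex σ to the alternating sum Σ_i (−1)^i (σ with its i-th vertex removed). For instance
  ∂abci = bci − aci + abi − abc.
As a 7×1 matrix over Z this has rank 1, with invariant factors (1).

Now H_k = ker ∂_k / im ∂_{k+1}, so:

  H_0: rank C_0 − rank ∂_1 = 9 − 8 = 1, and the invariant factors of ∂_1 are all 1, so H_0 = Z.
  H_1: rank ker ∂_1 − rank ∂_2 = (15 − 8) − 6 = 1, and the invariant factors of ∂_2 are all 1, so H_1 = Z.
  H_2: rank ker ∂_2 − rank ∂_3 = (7 − 6) − 1 = 0, and the invariant factors of ∂_3 are all 1, so H_2 = 0.
  H_3: rank ker ∂_3 − rank ∂_4 = (1 − 1) − 0 = 0, and there is no ∂_4, so H_3 = 0.

H_0 = Z,  H_1 = Z,  H_2 = 0,  H_3 = 0.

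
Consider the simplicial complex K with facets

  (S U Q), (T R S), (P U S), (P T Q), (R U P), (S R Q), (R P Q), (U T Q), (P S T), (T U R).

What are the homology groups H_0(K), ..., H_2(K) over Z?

H_0 = Z,  H_1 = Z/2,  H_2 = 0.

Take the total order P < Q < R < S < T < U on the vertex set. Then K (dimension 2) consists of the simplices:

  0-simplices (6): P, Q, R, S, T, U
  1-simplices (15): PQ, PR, PS, PT, PU, QR, QS, QT, QU, RS, RT, RU, ST, SU, TU
  2-simplices (10): PQR, PQT, PRU, PST, PSU, QRS, QSU, QTU, RST, RTU

giving chain groups C_0 ≅ Z^6, C_1 ≅ Z^15, C_2 ≅ Z^10.

Boundary ∂_1: C_1 → C_0 maps an edge to its endpoints' difference, ∂[p,q] = q − p. For instance
  ∂QT = T − Q.
The resulting 6×15 matrix has rank 5, and its Smith normal form has invariant factors (1,1,1,1,1).

Boundary ∂_2: C_2 → C_1 sends each 2-simplex [p,q,r] to [q,r] − [p,r] + [p,q]. For instance
  ∂PRU = RU − PU + PR,
  ∂PQR = QR − PR + PQ.
The 15×10 boundary matrix has rank 10 and Smith normal form diag(1,1,1,1,1,1,1,1,1,2).

From H_k ≅ ker(∂_k) / im(∂_{k+1}) we obtain:

  H_0: rank C_0 − rank ∂_1 = 6 − 5 = 1, and the invariant factors of ∂_1 are all 1, so H_0 ≅ Z.
  H_1: rank ker ∂_1 − rank ∂_2 = (15 − 5) − 10 = 0, and ∂_2 has invariant factor 2 > 1, so H_1 ≅ Z/2.
  H_2: rank ker ∂_2 − rank ∂_3 = (10 − 10) − 0 = 0, and there is no ∂_3, so H_2 ≅ 0.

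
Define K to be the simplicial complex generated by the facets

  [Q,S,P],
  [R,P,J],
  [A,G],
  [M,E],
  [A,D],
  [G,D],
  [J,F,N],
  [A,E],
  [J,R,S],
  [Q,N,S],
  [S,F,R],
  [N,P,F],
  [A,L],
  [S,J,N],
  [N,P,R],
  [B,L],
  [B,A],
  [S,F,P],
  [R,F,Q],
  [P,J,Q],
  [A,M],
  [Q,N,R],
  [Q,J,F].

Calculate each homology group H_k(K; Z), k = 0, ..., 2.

H_0 ≅ Z^2,  H_1 ≅ Z^5,  H_2 ≅ Z.

Take the total order A < B < D < E < F < G < J < L < M < N < P < Q < R < S on the vertex set. Then K (dimension 2) consists of the simplices:

  0-simplices (14): A, B, D, E, F, G, J, L, M, N, P, Q, R, S
  1-simplices (30): AB, AD, AE, AG, AL, AM, BL, DG, EM, FJ, FN, FP, FQ, FR, FS, JN, JP, JQ, JR, JS, NP, NQ, NR, NS, PQ, PR, PS, QR, QS, RS
  2-simplices (14): FJN, FJQ, FNP, FPS, FQR, FRS, JNS, JPQ, JPR, JRS, NPR, NQR, NQS, PQS

giving chain groups C_0 ≅ Z^14, C_1 ≅ Z^30, C_2 ≅ Z^14.

∂_1: C_1 → C_0 maps an edge to its endpoints' difference, ∂[p,q] = q − p. For instance
  ∂AL = L − A.
The resulting 14×30 matrix has rank 12, and its Smith normal form has invariant factors (1,1,1,1,1,1,1,1,1,1,1,1).

The boundary map ∂_2: C_2 → C_1 acts by ∂[p,q,r] = [q,r] − [p,r] + [p,q]. For instance
  ∂NPR = PR − NR + NP,
  ∂FRS = RS − FS + FR.
The 30×14 boundary matrix has rank 13 and Smith normal form diag(1,1,1,1,1,1,1,1,1,1,1,1,1).

Computing H_k = (kernel of ∂_k) / (image of ∂_{k+1}):

  H_0: rank C_0 − rank ∂_1 = 14 − 12 = 2, and the invariant factors of ∂_1 are all 1, so H_0 ≅ Z^2.
  H_1: rank ker ∂_1 − rank ∂_2 = (30 − 12) − 13 = 5, and the invariant factors of ∂_2 are all 1, so H_1 ≅ Z^5.
  H_2: rank ker ∂_2 − rank ∂_3 = (14 − 13) − 0 = 1, and there is no ∂_3, so H_2 ≅ Z.

As a check, the Euler characteristic is 14 − 30 + 14 = -2, which agrees with 2 − 5 + 1 = -2.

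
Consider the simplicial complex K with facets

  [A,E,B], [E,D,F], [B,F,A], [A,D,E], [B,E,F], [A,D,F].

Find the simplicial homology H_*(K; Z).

H_0 = Z,  H_1 = 0,  H_2 = Z.

Fix the vertex order A < B < D < E < F and write every simplex with vertices in increasing order. Then dim K = 2 and the simplices of K are:

  0-simplices (5): A, B, D, E, F
  1-simplices (9): AB, AD, AE, AF, BE, BF, DE, DF, EF
  2-simplices (6): ABE, ABF, ADE, ADF, BEF, DEF

so the chain groups are C_0 ≅ Z^5, C_1 ≅ Z^9, C_2 ≅ Z^6.

The boundary map ∂_1: C_1 → C_0 is given by ∂[p,q] = [q] − [p]. For instance
  ∂AE = E − A.
This gives a 5×9 integer matrix of rank 4; reducing to Smith normal form yields diagonal entries (1,1,1,1).

The boundary map ∂_2: C_2 → C_1 sends each 2-simplex [p,q,r] to [q,r] − [p,r] + [p,q]. For instance
  ∂ABE = BE − AE + AB,
  ∂DEF = EF − DF + DE.
The 9×6 boundary matrix has rank 5 and Smith normal form diag(1,1,1,1,1).

From H_k ≅ ker(∂_k) / im(∂_{k+1}) we obtain:

  H_0: rank C_0 − rank ∂_1 = 5 − 4 = 1, and the invariant factors of ∂_1 are all 1, so H_0 = Z.
  H_1: rank ker ∂_1 − rank ∂_2 = (9 − 4) − 5 = 0, and the invariant factors of ∂_2 are all 1, so H_1 = 0.
  H_2: rank ker ∂_2 − rank ∂_3 = (6 − 5) − 0 = 1, and there is no ∂_3, so H_2 = Z.

As a check, the Euler characteristic is 5 − 9 + 6 = 2, which agrees with 1 − 0 + 1 = 2.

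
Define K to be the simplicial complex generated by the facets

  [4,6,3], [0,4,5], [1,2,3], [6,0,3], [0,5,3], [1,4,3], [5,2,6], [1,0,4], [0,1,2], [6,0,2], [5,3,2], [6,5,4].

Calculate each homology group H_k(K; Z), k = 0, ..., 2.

Order the vertices as 0 < 1 < 2 < 3 < 4 < 5 < 6. Listing each simplex with vertices in this order, K has dimension 2 with simplices:

  0-simplices (7): [0], [1], [2], [3], [4], [5], [6]
  1-simplices (18): [0,1], [0,2], [0,3], [0,4], [0,5], [0,6], [1,2], [1,3], [1,4], [2,3], [2,5], [2,6], [3,4], [3,5], [3,6], [4,5], [4,6], [5,6]
  2-simplices (12): [0,1,2], [0,1,4], [0,2,6], [0,3,5], [0,3,6], [0,4,5], [1,2,3], [1,3,4], [2,3,5], [2,5,6], [3,4,6], [4,5,6]

Hence C_0 ≅ Z^7, C_1 ≅ Z^18, C_2 ≅ Z^12.

∂_1: C_1 → C_0 maps an edge to its endpoints' difference, ∂[p,q] = q − p. For instance
  ∂[0,4] = [4] − [0].
As a 7×18 matrix over Z this has rank 6, with invariant factors (1,1,1,1,1,1).

The boundary map ∂_2: C_2 → C_1 maps a triangle to the signed sum of its edges. For instance
  ∂[0,1,2] = [1,2] − [0,2] + [0,1],
  ∂[1,3,4] = [3,4] − [1,4] + [1,3].
The resulting 18×12 matrix has rank 12, and its Smith normal form has invariant factors (1,1,1,1,1,1,1,1,1,1,1,2).

Reading off H_k = ker ∂_k / im ∂_{k+1}:

  H_0: rank C_0 − rank ∂_1 = 7 − 6 = 1, and the invariant factors of ∂_1 are all 1, so H_0 ≅ Z.
  H_1: rank ker ∂_1 − rank ∂_2 = (18 − 6) − 12 = 0, and ∂_2 has invariant factor 2 > 1, so H_1 ≅ Z/2.
  H_2: rank ker ∂_2 − rank ∂_3 = (12 − 12) − 0 = 0, and there is no ∂_3, so H_2 ≅ 0.

H_0 = Z,  H_1 = Z/2,  H_2 = 0.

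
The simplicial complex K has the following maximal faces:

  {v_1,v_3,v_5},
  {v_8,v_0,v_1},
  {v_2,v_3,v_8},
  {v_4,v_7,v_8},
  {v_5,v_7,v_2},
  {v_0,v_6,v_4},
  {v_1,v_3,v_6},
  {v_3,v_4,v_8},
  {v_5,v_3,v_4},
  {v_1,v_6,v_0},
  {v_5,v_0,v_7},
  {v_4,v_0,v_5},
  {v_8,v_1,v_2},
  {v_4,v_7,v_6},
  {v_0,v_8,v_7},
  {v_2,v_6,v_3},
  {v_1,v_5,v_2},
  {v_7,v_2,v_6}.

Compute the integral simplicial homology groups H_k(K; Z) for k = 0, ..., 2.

H_0 ≅ Z,  H_1 ≅ Z ⊕ Z_2,  H_2 = 0.

Take the total order v_0 < v_1 < v_2 < v_3 < v_4 < v_5 < v_6 < v_7 < v_8 on the vertex set. Then K (dimension 2) consists of the simplices:

  0-simplices (9): [v_0], [v_1], [v_2], [v_3], [v_4], [v_5], [v_6], [v_7], [v_8]
  1-simplices (27): (27 of them)
  2-simplices (18): (18 of them)

giving chain groups C_0 ≅ Z^9, C_1 ≅ Z^27, C_2 ≅ Z^18.

The boundary map ∂_1: C_1 → C_0 maps an edge to its endpoints' difference, ∂[p,q] = q − p. For instance
  ∂[v_0,v_8] = [v_8] − [v_0].
The 9×27 boundary matrix has rank 8 and Smith normal form diag(1,1,1,1,1,1,1,1).

Boundary ∂_2: C_2 → C_1 sends each 2-simplex [p,q,r] to [q,r] − [p,r] + [p,q]. For instance
  ∂[v_4,v_6,v_7] = [v_6,v_7] − [v_4,v_7] + [v_4,v_6],
  ∂[v_1,v_3,v_6] = [v_3,v_6] − [v_1,v_6] + [v_1,v_3].
The resulting 27×18 matrix has rank 18, and its Smith normal form has invariant factors (1,1,1,1,1,1,1,1,1,1,1,1,1,1,1,1,1,2).

Computing H_k = (kernel of ∂_k) / (image of ∂_{k+1}):

  H_0: rank C_0 − rank ∂_1 = 9 − 8 = 1, and the invariant factors of ∂_1 are all 1, so H_0 ≅ Z.
  H_1: rank ker ∂_1 − rank ∂_2 = (27 − 8) − 18 = 1, and ∂_2 has invariant factor 2 > 1, so H_1 ≅ Z ⊕ Z_2.
  H_2: rank ker ∂_2 − rank ∂_3 = (18 − 18) − 0 = 0, and there is no ∂_3, so H_2 ≅ 0.

(K is a triangulation of the Klein bottle.)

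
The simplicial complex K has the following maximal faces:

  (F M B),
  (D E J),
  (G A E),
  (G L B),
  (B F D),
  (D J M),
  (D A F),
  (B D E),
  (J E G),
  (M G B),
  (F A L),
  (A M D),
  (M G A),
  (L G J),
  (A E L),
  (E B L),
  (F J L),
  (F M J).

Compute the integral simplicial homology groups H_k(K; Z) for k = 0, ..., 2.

H_0 ≅ Z,  H_1 ≅ Z ⊕ Z/2,  H_2 = 0.

Fix the vertex order A < B < D < E < F < G < J < L < M and write every simplex with vertices in increasing order. Then dim K = 2 and the simplices of K are:

  0-simplices (9): A, B, D, E, F, G, J, L, M
  1-simplices (27): AD, AE, AF, AG, AL, AM, BD, BE, BF, BG, BL, BM, DE, DF, DJ, DM, EG, EJ, EL, FJ, FL, FM, GJ, GL, GM, JL, JM
  2-simplices (18): ADF, ADM, AEG, AEL, AFL, AGM, BDE, BDF, BEL, BFM, BGL, BGM, DEJ, DJM, EGJ, FJL, FJM, GJL

Hence C_0 ≅ Z^9, C_1 ≅ Z^27, C_2 ≅ Z^18.

The boundary map ∂_1: C_1 → C_0 is given by ∂[p,q] = [q] − [p].
As a 9×27 matrix over Z this has rank 8, with invariant factors (1,1,1,1,1,1,1,1).

The boundary map ∂_2: C_2 → C_1 sends each 2-simplex [p,q,r] to [q,r] − [p,r] + [p,q]. For instance
  ∂BFM = FM − BM + BF,
  ∂ADM = DM − AM + AD.
This gives a 27×18 integer matrix of rank 18; reducing to Smith normal form yields diagonal entries (1,1,1,1,1,1,1,1,1,1,1,1,1,1,1,1,1,2).

Now H_k = ker ∂_k / im ∂_{k+1}, so:

  H_0: rank C_0 − rank ∂_1 = 9 − 8 = 1, and the invariant factors of ∂_1 are all 1, so H_0 ≅ Z.
  H_1: rank ker ∂_1 − rank ∂_2 = (27 − 8) − 18 = 1, and ∂_2 has invariant factor 2 > 1, so H_1 ≅ Z ⊕ Z/2.
  H_2: rank ker ∂_2 − rank ∂_3 = (18 − 18) − 0 = 0, and there is no ∂_3, so H_2 ≅ 0.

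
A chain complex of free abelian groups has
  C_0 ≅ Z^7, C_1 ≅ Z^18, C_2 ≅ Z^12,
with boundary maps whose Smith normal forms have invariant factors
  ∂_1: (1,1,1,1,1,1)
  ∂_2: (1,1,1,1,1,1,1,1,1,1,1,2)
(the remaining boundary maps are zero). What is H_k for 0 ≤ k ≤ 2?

H_0 = Z,  H_1 = Z/2,  H_2 = 0.

H_0: b_0 = 7 − 0 − 6 = 1; torsion from ∂_1 factors > 1: none. So H_0 = Z.
H_1: b_1 = 18 − 6 − 12 = 0; torsion from ∂_2 factors > 1: [2]. So H_1 = Z/2.
H_2: b_2 = 12 − 12 − 0 = 0; torsion from ∂_3 factors > 1: none. So H_2 = 0.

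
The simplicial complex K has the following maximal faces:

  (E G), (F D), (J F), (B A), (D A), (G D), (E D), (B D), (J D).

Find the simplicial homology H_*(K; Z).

H_0 ≅ Z,  H_1 ≅ Z^3.

Order the vertices as A < B < D < E < F < G < J. Listing each simplex with vertices in this order, K has dimension 1 with simplices:

  0-simplices (7): A, B, D, E, F, G, J
  1-simplices (9): AB, AD, BD, DE, DF, DG, DJ, EG, FJ

giving chain groups C_0 ≅ Z^7, C_1 ≅ Z^9.

Boundary ∂_1: C_1 → C_0 maps an edge to its endpoints' difference, ∂[p,q] = q − p.
The 7×9 boundary matrix has rank 6 and Smith normal form diag(1,1,1,1,1,1).

Now H_k = ker ∂_k / im ∂_{k+1}, so:

  H_0: rank C_0 − rank ∂_1 = 7 − 6 = 1, and the invariant factors of ∂_1 are all 1, so H_0 ≅ Z.
  H_1: rank ker ∂_1 − rank ∂_2 = (9 − 6) − 0 = 3, and there is no ∂_2, so H_1 ≅ Z^3.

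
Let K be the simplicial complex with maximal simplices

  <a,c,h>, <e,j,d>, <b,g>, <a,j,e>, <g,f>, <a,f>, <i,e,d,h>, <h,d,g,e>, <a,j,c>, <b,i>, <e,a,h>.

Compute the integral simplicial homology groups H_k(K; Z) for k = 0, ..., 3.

Order the vertices as a < b < c < d < e < f < g < h < i < j. Listing each simplex with vertices in this order, K has dimension 3 with simplices:

  0-simplices (10): a, b, c, d, e, f, g, h, i, j
  1-simplices (21): ac, ae, af, ah, aj, bg, bi, ch, cj, de, dg, dh, di, dj, eg, eh, ei, ej, fg, gh, hi
  2-simplices (12): ach, acj, aeh, aej, deg, deh, dei, dej, dgh, dhi, egh, ehi
  3-simplices (2): degh, dehi

giving chain groups C_0 ≅ Z^10, C_1 ≅ Z^21, C_2 ≅ Z^12, C_3 ≅ Z^2.

∂_1: C_1 → C_0 is given by ∂[p,q] = [q] − [p].
As a 10×21 matrix over Z this has rank 9, with invariant factors (1,1,1,1,1,1,1,1,1).

The boundary map ∂_2: C_2 → C_1 maps a triangle to the signed sum of its edges. For instance
  ∂ach = ch − ah + ac,
  ∂dhi = hi − di + dh.
The resulting 21×12 matrix has rank 10, and its Smith normal form has invariant factors (1,1,1,1,1,1,1,1,1,1).

∂_3: C_3 → C_2 sends each 3-simplex σ to the alternating sum Σ_i (−1)^i (σ with its i-th vertex removed). For instance
  ∂degh = egh − dgh + deh − deg,
  ∂dehi = ehi − dhi + dei − deh.
The 12×2 boundary matrix has rank 2 and Smith normal form diag(1,1).

From H_k ≅ ker(∂_k) / im(∂_{k+1}) we obtain:

  H_0: rank C_0 − rank ∂_1 = 10 − 9 = 1, and the invariant factors of ∂_1 are all 1, so H_0 ≅ Z.
  H_1: rank ker ∂_1 − rank ∂_2 = (21 − 9) − 10 = 2, and the invariant factors of ∂_2 are all 1, so H_1 ≅ Z^2.
  H_2: rank ker ∂_2 − rank ∂_3 = (12 − 10) − 2 = 0, and the invariant factors of ∂_3 are all 1, so H_2 ≅ 0.
  H_3: rank ker ∂_3 − rank ∂_4 = (2 − 2) − 0 = 0, and there is no ∂_4, so H_3 ≅ 0.

H_0 = Z,  H_1 = Z^2,  H_2 = 0,  H_3 = 0.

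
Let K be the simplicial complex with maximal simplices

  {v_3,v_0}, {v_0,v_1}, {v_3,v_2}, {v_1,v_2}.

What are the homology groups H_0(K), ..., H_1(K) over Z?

We work with the vertex ordering v_0 < v_1 < v_2 < v_3. The simplices of K, each written with vertices in increasing order, are:

  0-simplices (4): [v_0], [v_1], [v_2], [v_3]
  1-simplices (4): [v_0,v_1], [v_0,v_3], [v_1,v_2], [v_2,v_3]

giving chain groups C_0 ≅ Z^4, C_1 ≅ Z^4.

The boundary map ∂_1: C_1 → C_0 is given by ∂[p,q] = [q] − [p]. For instance
  ∂[v_2,v_3] = [v_3] − [v_2].
This gives a 4×4 integer matrix of rank 3; reducing to Smith normal form yields diagonal entries (1,1,1).

Now H_k = ker ∂_k / im ∂_{k+1}, so:

  H_0: rank C_0 − rank ∂_1 = 4 − 3 = 1, and the invariant factors of ∂_1 are all 1, so H_0 ≅ Z.
  H_1: rank ker ∂_1 − rank ∂_2 = (4 − 3) − 0 = 1, and there is no ∂_2, so H_1 ≅ Z.

H_0 = Z,  H_1 = Z.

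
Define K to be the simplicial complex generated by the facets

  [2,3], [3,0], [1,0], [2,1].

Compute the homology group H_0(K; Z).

Take the total order 0 < 1 < 2 < 3 on the vertex set. Then K (dimension 1) consists of the simplices:

  0-simplices (4): [0], [1], [2], [3]
  1-simplices (4): [0,1], [0,3], [1,2], [2,3]

giving chain groups C_0 ≅ Z^4, C_1 ≅ Z^4.

The boundary map ∂_1: C_1 → C_0 sends each edge [p,q] (with p < q) to q − p.
As a 4×4 matrix over Z this has rank 3, with invariant factors (1,1,1).

Computing H_k = (kernel of ∂_k) / (image of ∂_{k+1}):

  H_0: rank C_0 − rank ∂_1 = 4 − 3 = 1, and the invariant factors of ∂_1 are all 1, so H_0 ≅ Z.

H_0 = Z.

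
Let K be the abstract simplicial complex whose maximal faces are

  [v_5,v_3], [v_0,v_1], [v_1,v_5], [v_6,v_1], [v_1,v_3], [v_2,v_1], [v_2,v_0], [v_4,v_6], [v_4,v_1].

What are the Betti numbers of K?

b_0 = 1, b_1 = 3.

Take the total order v_0 < v_1 < v_2 < v_3 < v_4 < v_5 < v_6 on the vertex set. Then K (dimension 1) consists of the simplices:

  0-simplices (7): [v_0], [v_1], [v_2], [v_3], [v_4], [v_5], [v_6]
  1-simplices (9): [v_0,v_1], [v_0,v_2], [v_1,v_2], [v_1,v_3], [v_1,v_4], [v_1,v_5], [v_1,v_6], [v_3,v_5], [v_4,v_6]

giving chain groups C_0 ≅ Z^7, C_1 ≅ Z^9.

∂_1: C_1 → C_0 is given by ∂[p,q] = [q] − [p]. For instance
  ∂[v_1,v_4] = [v_4] − [v_1].
The resulting 7×9 matrix has rank 6, and its Smith normal form has invariant factors (1,1,1,1,1,1).

Computing H_k = (kernel of ∂_k) / (image of ∂_{k+1}):

  H_0: rank C_0 − rank ∂_1 = 7 − 6 = 1, and the invariant factors of ∂_1 are all 1, so H_0 ≅ Z.
  H_1: rank ker ∂_1 − rank ∂_2 = (9 − 6) − 0 = 3, and there is no ∂_2, so H_1 ≅ Z^3.

As a check, the Euler characteristic is 7 − 9 = -2, which agrees with 1 − 3 = -2.

Hence the Betti numbers are b_0 = 1, b_1 = 3.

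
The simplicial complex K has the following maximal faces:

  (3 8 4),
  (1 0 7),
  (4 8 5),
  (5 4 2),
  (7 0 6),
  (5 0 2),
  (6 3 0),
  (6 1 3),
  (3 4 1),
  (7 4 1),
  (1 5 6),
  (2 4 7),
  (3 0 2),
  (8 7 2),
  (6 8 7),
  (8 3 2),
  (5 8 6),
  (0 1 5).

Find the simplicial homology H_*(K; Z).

H_0 ≅ Z,  H_1 ≅ Z ⊕ Z_2,  H_2 = 0.

Fix the vertex order 0 < 1 < 2 < 3 < 4 < 5 < 6 < 7 < 8 and write every simplex with vertices in increasing order. Then dim K = 2 and the simplices of K are:

  0-simplices (9): [0], [1], [2], [3], [4], [5], [6], [7], [8]
  1-simplices (27): (27 of them)
  2-simplices (18): [0,1,5], [0,1,7], [0,2,3], [0,2,5], [0,3,6], [0,6,7], [1,3,4], [1,3,6], [1,4,7], [1,5,6], [2,3,8], [2,4,5], [2,4,7], [2,7,8], [3,4,8], [4,5,8], [5,6,8], [6,7,8]

giving chain groups C_0 ≅ Z^9, C_1 ≅ Z^27, C_2 ≅ Z^18.

The boundary map ∂_1: C_1 → C_0 maps an edge to its endpoints' difference, ∂[p,q] = q − p.
As a 9×27 matrix over Z this has rank 8, with invariant factors (1,1,1,1,1,1,1,1).

∂_2: C_2 → C_1 maps a triangle to the signed sum of its edges. For instance
  ∂[1,5,6] = [5,6] − [1,6] + [1,5],
  ∂[0,1,5] = [1,5] − [0,5] + [0,1].
As a 27×18 matrix over Z this has rank 18, with invariant factors (1,1,1,1,1,1,1,1,1,1,1,1,1,1,1,1,1,2).

From H_k ≅ ker(∂_k) / im(∂_{k+1}) we obtain:

  H_0: rank C_0 − rank ∂_1 = 9 − 8 = 1, and the invariant factors of ∂_1 are all 1, so H_0 ≅ Z.
  H_1: rank ker ∂_1 − rank ∂_2 = (27 − 8) − 18 = 1, and ∂_2 has invariant factor 2 > 1, so H_1 ≅ Z ⊕ Z_2.
  H_2: rank ker ∂_2 − rank ∂_3 = (18 − 18) − 0 = 0, and there is no ∂_3, so H_2 ≅ 0.

As a check, the Euler characteristic is 9 − 27 + 18 = 0, which agrees with 1 − 1 + 0 = 0.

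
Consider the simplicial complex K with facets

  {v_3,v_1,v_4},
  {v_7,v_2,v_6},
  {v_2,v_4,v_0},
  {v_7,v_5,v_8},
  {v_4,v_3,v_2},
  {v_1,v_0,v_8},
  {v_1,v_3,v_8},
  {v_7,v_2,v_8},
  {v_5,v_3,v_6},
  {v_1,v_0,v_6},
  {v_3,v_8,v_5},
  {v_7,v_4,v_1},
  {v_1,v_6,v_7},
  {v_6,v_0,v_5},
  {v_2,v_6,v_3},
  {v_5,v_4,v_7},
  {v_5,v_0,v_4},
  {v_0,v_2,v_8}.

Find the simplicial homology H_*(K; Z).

H_0 ≅ Z,  H_1 ≅ Z^2,  H_2 ≅ Z.

K has 9 vertices, 27 edges, 18 triangles.
rank ∂_0 = 0, rank ∂_1 = 8 ⇒ b_0 = 9 − 0 − 8 = 1; all invariant factors of ∂_1 are 1 so no torsion. So H_0 = Z.
rank ∂_1 = 8, rank ∂_2 = 17 ⇒ b_1 = 27 − 8 − 17 = 2; all invariant factors of ∂_2 are 1 so no torsion. So H_1 = Z^2.
rank ∂_2 = 17, rank ∂_3 = 0 ⇒ b_2 = 18 − 17 − 0 = 1. So H_2 = Z.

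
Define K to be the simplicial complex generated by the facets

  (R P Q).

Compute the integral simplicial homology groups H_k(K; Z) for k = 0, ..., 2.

H_0 = Z,  H_1 = 0,  H_2 = 0.

Fix the vertex order P < Q < R and write every simplex with vertices in increasing order. Then dim K = 2 and the simplices of K are:

  0-simplices (3): P, Q, R
  1-simplices (3): PQ, PR, QR
  2-simplices (1): PQR

Hence C_0 ≅ Z^3, C_1 ≅ Z^3, C_2 ≅ Z^1.

Boundary ∂_1: C_1 → C_0 sends each edge [p,q] (with p < q) to q − p. For instance
  ∂PQ = Q − P.
The 3×3 boundary matrix has rank 2 and Smith normal form diag(1,1).

∂_2: C_2 → C_1 sends each 2-simplex [p,q,r] to [q,r] − [p,r] + [p,q]. For instance
  ∂PQR = QR − PR + PQ.
As a 3×1 matrix over Z this has rank 1, with invariant factors (1).

Now H_k = ker ∂_k / im ∂_{k+1}, so:

  H_0: rank C_0 − rank ∂_1 = 3 − 2 = 1, and the invariant factors of ∂_1 are all 1, so H_0 ≅ Z.
  H_1: rank ker ∂_1 − rank ∂_2 = (3 − 2) − 1 = 0, and the invariant factors of ∂_2 are all 1, so H_1 ≅ 0.
  H_2: rank ker ∂_2 − rank ∂_3 = (1 − 1) − 0 = 0, and there is no ∂_3, so H_2 ≅ 0.

(K is a triangulation of the 2-simplex.)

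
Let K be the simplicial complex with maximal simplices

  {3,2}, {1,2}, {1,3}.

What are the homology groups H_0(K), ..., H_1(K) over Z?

H_0 = Z,  H_1 = Z.

We work with the vertex ordering 1 < 2 < 3. The simplices of K, each written with vertices in increasing order, are:

  0-simplices (3): [1], [2], [3]
  1-simplices (3): [1,2], [1,3], [2,3]

so the chain groups are C_0 ≅ Z^3, C_1 ≅ Z^3.

The boundary map ∂_1: C_1 → C_0 is given by ∂[p,q] = [q] − [p]. For instance
  ∂[2,3] = [3] − [2].
As a 3×3 matrix over Z this has rank 2, with invariant factors (1,1).

Reading off H_k = ker ∂_k / im ∂_{k+1}:

  H_0: rank C_0 − rank ∂_1 = 3 − 2 = 1, and the invariant factors of ∂_1 are all 1, so H_0 ≅ Z.
  H_1: rank ker ∂_1 − rank ∂_2 = (3 − 2) − 0 = 1, and there is no ∂_2, so H_1 ≅ Z.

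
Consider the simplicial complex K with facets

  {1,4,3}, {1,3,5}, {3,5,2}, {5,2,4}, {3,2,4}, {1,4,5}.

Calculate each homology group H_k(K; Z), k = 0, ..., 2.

H_0 ≅ Z,  H_1 = 0,  H_2 ≅ Z.

Fix the vertex order 1 < 2 < 3 < 4 < 5 and write every simplex with vertices in increasing order. Then dim K = 2 and the simplices of K are:

  0-simplices (5): [1], [2], [3], [4], [5]
  1-simplices (9): [1,3], [1,4], [1,5], [2,3], [2,4], [2,5], [3,4], [3,5], [4,5]
  2-simplices (6): [1,3,4], [1,3,5], [1,4,5], [2,3,4], [2,3,5], [2,4,5]

Hence C_0 ≅ Z^5, C_1 ≅ Z^9, C_2 ≅ Z^6.

Boundary ∂_1: C_1 → C_0 is given by ∂[p,q] = [q] − [p]. For instance
  ∂[3,4] = [4] − [3].
The 5×9 boundary matrix has rank 4 and Smith normal form diag(1,1,1,1).

The boundary map ∂_2: C_2 → C_1 acts by ∂[p,q,r] = [q,r] − [p,r] + [p,q]. For instance
  ∂[1,4,5] = [4,5] − [1,5] + [1,4],
  ∂[2,4,5] = [4,5] − [2,5] + [2,4].
The 9×6 boundary matrix has rank 5 and Smith normal form diag(1,1,1,1,1).

Computing H_k = (kernel of ∂_k) / (image of ∂_{k+1}):

  H_0: rank C_0 − rank ∂_1 = 5 − 4 = 1, and the invariant factors of ∂_1 are all 1, so H_0 ≅ Z.
  H_1: rank ker ∂_1 − rank ∂_2 = (9 − 4) − 5 = 0, and the invariant factors of ∂_2 are all 1, so H_1 ≅ 0.
  H_2: rank ker ∂_2 − rank ∂_3 = (6 − 5) − 0 = 1, and there is no ∂_3, so H_2 ≅ Z.

As a check, the Euler characteristic is 5 − 9 + 6 = 2, which agrees with 1 − 0 + 1 = 2.
(K is a triangulation of the 2-sphere S^2.)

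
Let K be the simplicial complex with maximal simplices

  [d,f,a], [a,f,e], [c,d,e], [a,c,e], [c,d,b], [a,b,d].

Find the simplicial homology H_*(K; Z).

H_0 ≅ Z,  H_1 ≅ Z,  H_2 = 0.

We work with the vertex ordering a < b < c < d < e < f. The simplices of K, each written with vertices in increasing order, are:

  0-simplices (6): a, b, c, d, e, f
  1-simplices (12): ab, ac, ad, ae, af, bc, bd, cd, ce, de, df, ef
  2-simplices (6): abd, ace, adf, aef, bcd, cde

Hence C_0 ≅ Z^6, C_1 ≅ Z^12, C_2 ≅ Z^6.

Boundary ∂_1: C_1 → C_0 is given by ∂[p,q] = [q] − [p]. For instance
  ∂af = f − a.
The resulting 6×12 matrix has rank 5, and its Smith normal form has invariant factors (1,1,1,1,1).

The boundary map ∂_2: C_2 → C_1 sends each 2-simplex [p,q,r] to [q,r] − [p,r] + [p,q]. For instance
  ∂ace = ce − ae + ac,
  ∂aef = ef − af + ae.
This gives a 12×6 integer matrix of rank 6; reducing to Smith normal form yields diagonal entries (1,1,1,1,1,1).

From H_k ≅ ker(∂_k) / im(∂_{k+1}) we obtain:

  H_0: rank C_0 − rank ∂_1 = 6 − 5 = 1, and the invariant factors of ∂_1 are all 1, so H_0 = Z.
  H_1: rank ker ∂_1 − rank ∂_2 = (12 − 5) − 6 = 1, and the invariant factors of ∂_2 are all 1, so H_1 = Z.
  H_2: rank ker ∂_2 − rank ∂_3 = (6 − 6) − 0 = 0, and there is no ∂_3, so H_2 = 0.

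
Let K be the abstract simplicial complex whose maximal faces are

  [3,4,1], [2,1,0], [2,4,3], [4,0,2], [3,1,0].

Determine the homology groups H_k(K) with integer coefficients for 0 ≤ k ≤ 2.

Order the vertices as 0 < 1 < 2 < 3 < 4. Listing each simplex with vertices in this order, K has dimension 2 with simplices:

  0-simplices (5): [0], [1], [2], [3], [4]
  1-simplices (10): [0,1], [0,2], [0,3], [0,4], [1,2], [1,3], [1,4], [2,3], [2,4], [3,4]
  2-simplices (5): [0,1,2], [0,1,3], [0,2,4], [1,3,4], [2,3,4]

giving chain groups C_0 ≅ Z^5, C_1 ≅ Z^10, C_2 ≅ Z^5.

Boundary ∂_1: C_1 → C_0 is given by ∂[p,q] = [q] − [p]. For instance
  ∂[0,1] = [1] − [0].
This gives a 5×10 integer matrix of rank 4; reducing to Smith normal form yields diagonal entries (1,1,1,1).

The boundary map ∂_2: C_2 → C_1 sends each 2-simplex [p,q,r] to [q,r] − [p,r] + [p,q]. For instance
  ∂[2,3,4] = [3,4] − [2,4] + [2,3],
  ∂[1,3,4] = [3,4] − [1,4] + [1,3].
The resulting 10×5 matrix has rank 5, and its Smith normal form has invariant factors (1,1,1,1,1).

From H_k ≅ ker(∂_k) / im(∂_{k+1}) we obtain:

  H_0: rank C_0 − rank ∂_1 = 5 − 4 = 1, and the invariant factors of ∂_1 are all 1, so H_0 = Z.
  H_1: rank ker ∂_1 − rank ∂_2 = (10 − 4) − 5 = 1, and the invariant factors of ∂_2 are all 1, so H_1 = Z.
  H_2: rank ker ∂_2 − rank ∂_3 = (5 − 5) − 0 = 0, and there is no ∂_3, so H_2 = 0.

As a check, the Euler characteristic is 5 − 10 + 5 = 0, which agrees with 1 − 1 + 0 = 0.

H_0 = Z,  H_1 = Z,  H_2 = 0.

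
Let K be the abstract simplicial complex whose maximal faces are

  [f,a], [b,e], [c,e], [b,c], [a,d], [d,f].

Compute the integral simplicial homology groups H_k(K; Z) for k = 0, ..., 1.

Take the total order a < b < c < d < e < f on the vertex set. Then K (dimension 1) consists of the simplices:

  0-simplices (6): a, b, c, d, e, f
  1-simplices (6): ad, af, bc, be, ce, df

Hence C_0 ≅ Z^6, C_1 ≅ Z^6.

The boundary map ∂_1: C_1 → C_0 maps an edge to its endpoints' difference, ∂[p,q] = q − p. For instance
  ∂ce = e − c.
The 6×6 boundary matrix has rank 4 and Smith normal form diag(1,1,1,1).

Computing H_k = (kernel of ∂_k) / (image of ∂_{k+1}):

  H_0: rank C_0 − rank ∂_1 = 6 − 4 = 2, and the invariant factors of ∂_1 are all 1, so H_0 = Z^2.
  H_1: rank ker ∂_1 − rank ∂_2 = (6 − 4) − 0 = 2, and there is no ∂_2, so H_1 = Z^2.

As a check, the Euler characteristic is 6 − 6 = 0, which agrees with 2 − 2 = 0.
(K is a triangulation of the disjoint union of the circle S^1 and the circle S^1.)

H_0 = Z^2,  H_1 = Z^2.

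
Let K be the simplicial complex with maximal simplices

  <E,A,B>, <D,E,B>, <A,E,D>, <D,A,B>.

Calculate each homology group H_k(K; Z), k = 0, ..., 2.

H_0 = Z,  H_1 = 0,  H_2 = Z.

Take the total order A < B < D < E on the vertex set. Then K (dimension 2) consists of the simplices:

  0-simplices (4): A, B, D, E
  1-simplices (6): AB, AD, AE, BD, BE, DE
  2-simplices (4): ABD, ABE, ADE, BDE

so the chain groups are C_0 ≅ Z^4, C_1 ≅ Z^6, C_2 ≅ Z^4.

Boundary ∂_1: C_1 → C_0 is given by ∂[p,q] = [q] − [p].
The 4×6 boundary matrix has rank 3 and Smith normal form diag(1,1,1).

∂_2: C_2 → C_1 maps a triangle to the signed sum of its edges. For instance
  ∂ABD = BD − AD + AB,
  ∂ADE = DE − AE + AD.
The 6×4 boundary matrix has rank 3 and Smith normal form diag(1,1,1).

From H_k ≅ ker(∂_k) / im(∂_{k+1}) we obtain:

  H_0: rank C_0 − rank ∂_1 = 4 − 3 = 1, and the invariant factors of ∂_1 are all 1, so H_0 = Z.
  H_1: rank ker ∂_1 − rank ∂_2 = (6 − 3) − 3 = 0, and the invariant factors of ∂_2 are all 1, so H_1 = 0.
  H_2: rank ker ∂_2 − rank ∂_3 = (4 − 3) − 0 = 1, and there is no ∂_3, so H_2 = Z.

(K is a triangulation of the 2-sphere S^2.)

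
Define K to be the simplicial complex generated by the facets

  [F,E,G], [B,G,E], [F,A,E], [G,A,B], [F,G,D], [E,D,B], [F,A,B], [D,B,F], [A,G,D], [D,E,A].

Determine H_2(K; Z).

H_2 ≅ 0.

Fix the vertex order A < B < D < E < F < G and write every simplex with vertices in increasing order. Then dim K = 2 and the simplices of K are:

  0-simplices (6): A, B, D, E, F, G
  1-simplices (15): AB, AD, AE, AF, AG, BD, BE, BF, BG, DE, DF, DG, EF, EG, FG
  2-simplices (10): ABF, ABG, ADE, ADG, AEF, BDE, BDF, BEG, DFG, EFG

so the chain groups are C_0 ≅ Z^6, C_1 ≅ Z^15, C_2 ≅ Z^10.

∂_1: C_1 → C_0 is given by ∂[p,q] = [q] − [p].
The resulting 6×15 matrix has rank 5, and its Smith normal form has invariant factors (1,1,1,1,1).

Boundary ∂_2: C_2 → C_1 maps a triangle to the signed sum of its edges. For instance
  ∂DFG = FG − DG + DF,
  ∂BEG = EG − BG + BE.
This gives a 15×10 integer matrix of rank 10; reducing to Smith normal form yields diagonal entries (1,1,1,1,1,1,1,1,1,2).

Reading off H_k = ker ∂_k / im ∂_{k+1}:

  H_2: rank ker ∂_2 − rank ∂_3 = (10 − 10) − 0 = 0, and there is no ∂_3, so H_2 ≅ 0.

(K is a triangulation of the real projective plane RP^2.)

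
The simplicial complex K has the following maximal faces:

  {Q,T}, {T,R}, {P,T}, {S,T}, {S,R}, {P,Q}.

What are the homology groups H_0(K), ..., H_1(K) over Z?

We work with the vertex ordering P < Q < R < S < T. The simplices of K, each written with vertices in increasing order, are:

  0-simplices (5): P, Q, R, S, T
  1-simplices (6): PQ, PT, QT, RS, RT, ST

giving chain groups C_0 ≅ Z^5, C_1 ≅ Z^6.

Boundary ∂_1: C_1 → C_0 maps an edge to its endpoints' difference, ∂[p,q] = q − p. For instance
  ∂RT = T − R.
The resulting 5×6 matrix has rank 4, and its Smith normal form has invariant factors (1,1,1,1).

Computing H_k = (kernel of ∂_k) / (image of ∂_{k+1}):

  H_0: rank C_0 − rank ∂_1 = 5 − 4 = 1, and the invariant factors of ∂_1 are all 1, so H_0 = Z.
  H_1: rank ker ∂_1 − rank ∂_2 = (6 − 4) − 0 = 2, and there is no ∂_2, so H_1 = Z^2.

As a check, the Euler characteristic is 5 − 6 = -1, which agrees with 1 − 2 = -1.

H_0 = Z,  H_1 = Z^2.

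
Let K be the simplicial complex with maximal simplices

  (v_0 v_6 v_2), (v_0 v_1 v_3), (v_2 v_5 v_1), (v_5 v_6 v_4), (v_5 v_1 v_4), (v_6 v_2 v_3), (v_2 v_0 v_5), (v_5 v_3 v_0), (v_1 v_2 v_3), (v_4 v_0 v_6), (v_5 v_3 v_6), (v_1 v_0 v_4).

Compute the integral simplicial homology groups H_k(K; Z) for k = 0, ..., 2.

H_0 ≅ Z,  H_1 ≅ Z/2,  H_2 = 0.

We work with the vertex ordering v_0 < v_1 < v_2 < v_3 < v_4 < v_5 < v_6. The simplices of K, each written with vertices in increasing order, are:

  0-simplices (7): [v_0], [v_1], [v_2], [v_3], [v_4], [v_5], [v_6]
  1-simplices (18): (18 of them)
  2-simplices (12): (12 of them)

Hence C_0 ≅ Z^7, C_1 ≅ Z^18, C_2 ≅ Z^12.

∂_1: C_1 → C_0 maps an edge to its endpoints' difference, ∂[p,q] = q − p. For instance
  ∂[v_0,v_4] = [v_4] − [v_0].
The resulting 7×18 matrix has rank 6, and its Smith normal form has invariant factors (1,1,1,1,1,1).

Boundary ∂_2: C_2 → C_1 acts by ∂[p,q,r] = [q,r] − [p,r] + [p,q]. For instance
  ∂[v_0,v_1,v_3] = [v_1,v_3] − [v_0,v_3] + [v_0,v_1],
  ∂[v_4,v_5,v_6] = [v_5,v_6] − [v_4,v_6] + [v_4,v_5].
The resulting 18×12 matrix has rank 12, and its Smith normal form has invariant factors (1,1,1,1,1,1,1,1,1,1,1,2).

Reading off H_k = ker ∂_k / im ∂_{k+1}:

  H_0: rank C_0 − rank ∂_1 = 7 − 6 = 1, and the invariant factors of ∂_1 are all 1, so H_0 = Z.
  H_1: rank ker ∂_1 − rank ∂_2 = (18 − 6) − 12 = 0, and ∂_2 has invariant factor 2 > 1, so H_1 = Z/2.
  H_2: rank ker ∂_2 − rank ∂_3 = (12 − 12) − 0 = 0, and there is no ∂_3, so H_2 = 0.

As a check, the Euler characteristic is 7 − 18 + 12 = 1, which agrees with 1 − 0 + 0 = 1.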